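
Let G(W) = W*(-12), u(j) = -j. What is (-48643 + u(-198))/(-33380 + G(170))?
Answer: 9689/7084 ≈ 1.3677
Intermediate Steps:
G(W) = -12*W
(-48643 + u(-198))/(-33380 + G(170)) = (-48643 - 1*(-198))/(-33380 - 12*170) = (-48643 + 198)/(-33380 - 2040) = -48445/(-35420) = -48445*(-1/35420) = 9689/7084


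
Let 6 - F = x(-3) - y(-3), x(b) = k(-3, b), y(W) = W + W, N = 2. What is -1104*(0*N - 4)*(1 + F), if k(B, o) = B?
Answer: 17664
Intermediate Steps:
y(W) = 2*W
x(b) = -3
F = 3 (F = 6 - (-3 - 2*(-3)) = 6 - (-3 - 1*(-6)) = 6 - (-3 + 6) = 6 - 1*3 = 6 - 3 = 3)
-1104*(0*N - 4)*(1 + F) = -1104*(0*2 - 4)*(1 + 3) = -1104*(0 - 4)*4 = -(-4416)*4 = -1104*(-16) = 17664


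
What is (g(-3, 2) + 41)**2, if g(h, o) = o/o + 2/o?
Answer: 1849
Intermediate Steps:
g(h, o) = 1 + 2/o
(g(-3, 2) + 41)**2 = ((2 + 2)/2 + 41)**2 = ((1/2)*4 + 41)**2 = (2 + 41)**2 = 43**2 = 1849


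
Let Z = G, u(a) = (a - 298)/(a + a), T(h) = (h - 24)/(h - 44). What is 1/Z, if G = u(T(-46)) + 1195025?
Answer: 14/16727675 ≈ 8.3694e-7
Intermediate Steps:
T(h) = (-24 + h)/(-44 + h)
u(a) = (-298 + a)/(2*a) (u(a) = (-298 + a)/((2*a)) = (-298 + a)*(1/(2*a)) = (-298 + a)/(2*a))
G = 16727675/14 (G = (-298 + (-24 - 46)/(-44 - 46))/(2*(((-24 - 46)/(-44 - 46)))) + 1195025 = (-298 - 70/(-90))/(2*((-70/(-90)))) + 1195025 = (-298 - 1/90*(-70))/(2*((-1/90*(-70)))) + 1195025 = (-298 + 7/9)/(2*(7/9)) + 1195025 = (½)*(9/7)*(-2675/9) + 1195025 = -2675/14 + 1195025 = 16727675/14 ≈ 1.1948e+6)
Z = 16727675/14 ≈ 1.1948e+6
1/Z = 1/(16727675/14) = 14/16727675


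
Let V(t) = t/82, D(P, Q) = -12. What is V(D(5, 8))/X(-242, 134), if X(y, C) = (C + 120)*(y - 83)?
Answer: 3/1692275 ≈ 1.7728e-6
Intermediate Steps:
V(t) = t/82 (V(t) = t*(1/82) = t/82)
X(y, C) = (-83 + y)*(120 + C) (X(y, C) = (120 + C)*(-83 + y) = (-83 + y)*(120 + C))
V(D(5, 8))/X(-242, 134) = ((1/82)*(-12))/(-9960 - 83*134 + 120*(-242) + 134*(-242)) = -6/(41*(-9960 - 11122 - 29040 - 32428)) = -6/41/(-82550) = -6/41*(-1/82550) = 3/1692275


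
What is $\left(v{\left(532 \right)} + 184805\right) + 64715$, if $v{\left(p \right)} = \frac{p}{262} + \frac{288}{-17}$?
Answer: $\frac{555647834}{2227} \approx 2.4951 \cdot 10^{5}$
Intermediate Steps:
$v{\left(p \right)} = - \frac{288}{17} + \frac{p}{262}$ ($v{\left(p \right)} = p \frac{1}{262} + 288 \left(- \frac{1}{17}\right) = \frac{p}{262} - \frac{288}{17} = - \frac{288}{17} + \frac{p}{262}$)
$\left(v{\left(532 \right)} + 184805\right) + 64715 = \left(\left(- \frac{288}{17} + \frac{1}{262} \cdot 532\right) + 184805\right) + 64715 = \left(\left(- \frac{288}{17} + \frac{266}{131}\right) + 184805\right) + 64715 = \left(- \frac{33206}{2227} + 184805\right) + 64715 = \frac{411527529}{2227} + 64715 = \frac{555647834}{2227}$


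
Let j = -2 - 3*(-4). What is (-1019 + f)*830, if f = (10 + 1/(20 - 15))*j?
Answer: -761110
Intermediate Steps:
j = 10 (j = -2 + 12 = 10)
f = 102 (f = (10 + 1/(20 - 15))*10 = (10 + 1/5)*10 = (10 + ⅕)*10 = (51/5)*10 = 102)
(-1019 + f)*830 = (-1019 + 102)*830 = -917*830 = -761110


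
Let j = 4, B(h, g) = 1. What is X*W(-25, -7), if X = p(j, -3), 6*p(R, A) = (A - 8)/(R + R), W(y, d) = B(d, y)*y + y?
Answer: 275/24 ≈ 11.458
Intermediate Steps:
W(y, d) = 2*y (W(y, d) = 1*y + y = y + y = 2*y)
p(R, A) = (-8 + A)/(12*R) (p(R, A) = ((A - 8)/(R + R))/6 = ((-8 + A)/((2*R)))/6 = ((-8 + A)*(1/(2*R)))/6 = ((-8 + A)/(2*R))/6 = (-8 + A)/(12*R))
X = -11/48 (X = (1/12)*(-8 - 3)/4 = (1/12)*(1/4)*(-11) = -11/48 ≈ -0.22917)
X*W(-25, -7) = -11*(-25)/24 = -11/48*(-50) = 275/24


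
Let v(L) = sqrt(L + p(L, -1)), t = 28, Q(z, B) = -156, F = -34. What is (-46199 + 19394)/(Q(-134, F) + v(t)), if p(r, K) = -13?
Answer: 1393860/8107 + 8935*sqrt(15)/8107 ≈ 176.20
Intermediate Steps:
v(L) = sqrt(-13 + L) (v(L) = sqrt(L - 13) = sqrt(-13 + L))
(-46199 + 19394)/(Q(-134, F) + v(t)) = (-46199 + 19394)/(-156 + sqrt(-13 + 28)) = -26805/(-156 + sqrt(15))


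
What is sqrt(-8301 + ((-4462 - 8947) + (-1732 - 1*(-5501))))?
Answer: I*sqrt(17941) ≈ 133.94*I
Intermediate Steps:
sqrt(-8301 + ((-4462 - 8947) + (-1732 - 1*(-5501)))) = sqrt(-8301 + (-13409 + (-1732 + 5501))) = sqrt(-8301 + (-13409 + 3769)) = sqrt(-8301 - 9640) = sqrt(-17941) = I*sqrt(17941)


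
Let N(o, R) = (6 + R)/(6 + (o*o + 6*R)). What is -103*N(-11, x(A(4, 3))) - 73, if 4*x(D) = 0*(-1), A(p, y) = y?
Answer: -9889/127 ≈ -77.866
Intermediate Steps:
x(D) = 0 (x(D) = (0*(-1))/4 = (¼)*0 = 0)
N(o, R) = (6 + R)/(6 + o² + 6*R) (N(o, R) = (6 + R)/(6 + (o² + 6*R)) = (6 + R)/(6 + o² + 6*R))
-103*N(-11, x(A(4, 3))) - 73 = -103*(6 + 0)/(6 + (-11)² + 6*0) - 73 = -103*6/(6 + 121 + 0) - 73 = -103*6/127 - 73 = -618/127 - 73 = -9889/127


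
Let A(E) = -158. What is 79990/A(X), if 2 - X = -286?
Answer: -39995/79 ≈ -506.27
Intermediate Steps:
X = 288 (X = 2 - 1*(-286) = 2 + 286 = 288)
79990/A(X) = 79990/(-158) = 79990*(-1/158) = -39995/79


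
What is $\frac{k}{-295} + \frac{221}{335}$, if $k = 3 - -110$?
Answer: $\frac{5468}{19765} \approx 0.27665$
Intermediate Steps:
$k = 113$ ($k = 3 + 110 = 113$)
$\frac{k}{-295} + \frac{221}{335} = \frac{113}{-295} + \frac{221}{335} = 113 \left(- \frac{1}{295}\right) + 221 \cdot \frac{1}{335} = - \frac{113}{295} + \frac{221}{335} = \frac{5468}{19765}$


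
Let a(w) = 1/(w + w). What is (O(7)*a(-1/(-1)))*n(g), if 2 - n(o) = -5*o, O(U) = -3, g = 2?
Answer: -18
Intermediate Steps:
n(o) = 2 + 5*o (n(o) = 2 - (-5)*o = 2 + 5*o)
a(w) = 1/(2*w)
(O(7)*a(-1/(-1)))*n(g) = (-3/(2*((-1/(-1)))))*(2 + 5*2) = (-3/(2*((-1*(-1)))))*(2 + 10) = -3/(2*1)*12 = -3/2*12 = -18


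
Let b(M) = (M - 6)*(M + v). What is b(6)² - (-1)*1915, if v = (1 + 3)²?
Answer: 1915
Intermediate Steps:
v = 16 (v = 4² = 16)
b(M) = (-6 + M)*(16 + M) (b(M) = (M - 6)*(M + 16) = (-6 + M)*(16 + M))
b(6)² - (-1)*1915 = (-96 + 6² + 10*6)² - (-1)*1915 = (-96 + 36 + 60)² - 1*(-1915) = 0² + 1915 = 0 + 1915 = 1915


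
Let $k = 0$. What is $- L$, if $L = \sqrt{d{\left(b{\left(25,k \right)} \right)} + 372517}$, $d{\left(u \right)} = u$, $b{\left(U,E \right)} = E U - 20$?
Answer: $- \sqrt{372497} \approx -610.33$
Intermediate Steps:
$b{\left(U,E \right)} = -20 + E U$
$L = \sqrt{372497}$ ($L = \sqrt{\left(-20 + 0 \cdot 25\right) + 372517} = \sqrt{\left(-20 + 0\right) + 372517} = \sqrt{-20 + 372517} = \sqrt{372497} \approx 610.33$)
$- L = - \sqrt{372497}$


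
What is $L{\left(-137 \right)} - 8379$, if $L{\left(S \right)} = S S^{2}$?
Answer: $-2579732$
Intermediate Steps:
$L{\left(S \right)} = S^{3}$
$L{\left(-137 \right)} - 8379 = \left(-137\right)^{3} - 8379 = -2571353 - 8379 = -2579732$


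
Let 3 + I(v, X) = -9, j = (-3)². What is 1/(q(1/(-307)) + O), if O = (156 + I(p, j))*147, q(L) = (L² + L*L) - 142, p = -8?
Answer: 94249/1981679476 ≈ 4.7560e-5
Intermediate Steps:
j = 9
I(v, X) = -12 (I(v, X) = -3 - 9 = -12)
q(L) = -142 + 2*L² (q(L) = (L² + L²) - 142 = 2*L² - 142 = -142 + 2*L²)
O = 21168 (O = (156 - 12)*147 = 144*147 = 21168)
1/(q(1/(-307)) + O) = 1/((-142 + 2*(1/(-307))²) + 21168) = 1/((-142 + 2*(-1/307)²) + 21168) = 1/((-142 + 2*(1/94249)) + 21168) = 1/((-142 + 2/94249) + 21168) = 1/(-13383356/94249 + 21168) = 1/(1981679476/94249) = 94249/1981679476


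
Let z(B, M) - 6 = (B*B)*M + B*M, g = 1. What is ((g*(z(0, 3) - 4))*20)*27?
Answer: 1080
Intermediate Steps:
z(B, M) = 6 + B*M + M*B² (z(B, M) = 6 + ((B*B)*M + B*M) = 6 + (B²*M + B*M) = 6 + (M*B² + B*M) = 6 + (B*M + M*B²) = 6 + B*M + M*B²)
((g*(z(0, 3) - 4))*20)*27 = ((1*((6 + 0*3 + 3*0²) - 4))*20)*27 = ((1*((6 + 0 + 3*0) - 4))*20)*27 = ((1*((6 + 0 + 0) - 4))*20)*27 = ((1*(6 - 4))*20)*27 = ((1*2)*20)*27 = (2*20)*27 = 40*27 = 1080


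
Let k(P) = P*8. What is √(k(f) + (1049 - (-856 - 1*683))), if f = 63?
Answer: 2*√773 ≈ 55.606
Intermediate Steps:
k(P) = 8*P
√(k(f) + (1049 - (-856 - 1*683))) = √(8*63 + (1049 - (-856 - 1*683))) = √(504 + (1049 - (-856 - 683))) = √(504 + (1049 - 1*(-1539))) = √(504 + (1049 + 1539)) = √(504 + 2588) = √3092 = 2*√773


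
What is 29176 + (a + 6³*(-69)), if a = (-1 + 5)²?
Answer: 14288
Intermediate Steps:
a = 16 (a = 4² = 16)
29176 + (a + 6³*(-69)) = 29176 + (16 + 6³*(-69)) = 29176 + (16 + 216*(-69)) = 29176 + (16 - 14904) = 29176 - 14888 = 14288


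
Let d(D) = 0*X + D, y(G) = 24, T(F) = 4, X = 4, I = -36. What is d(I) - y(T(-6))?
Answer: -60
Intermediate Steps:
d(D) = D (d(D) = 0*4 + D = 0 + D = D)
d(I) - y(T(-6)) = -36 - 1*24 = -36 - 24 = -60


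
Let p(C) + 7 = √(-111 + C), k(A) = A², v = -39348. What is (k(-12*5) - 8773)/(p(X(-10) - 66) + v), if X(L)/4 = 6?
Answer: 1710785/13015262 + 2217*I*√17/221259454 ≈ 0.13144 + 4.1313e-5*I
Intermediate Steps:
X(L) = 24 (X(L) = 4*6 = 24)
p(C) = -7 + √(-111 + C)
(k(-12*5) - 8773)/(p(X(-10) - 66) + v) = ((-12*5)² - 8773)/((-7 + √(-111 + (24 - 66))) - 39348) = ((-60)² - 8773)/((-7 + √(-111 - 42)) - 39348) = (3600 - 8773)/((-7 + √(-153)) - 39348) = -5173/((-7 + 3*I*√17) - 39348) = -5173/(-39355 + 3*I*√17)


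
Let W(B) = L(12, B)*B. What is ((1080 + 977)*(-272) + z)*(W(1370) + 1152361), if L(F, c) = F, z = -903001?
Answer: -1709377306505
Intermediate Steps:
W(B) = 12*B
((1080 + 977)*(-272) + z)*(W(1370) + 1152361) = ((1080 + 977)*(-272) - 903001)*(12*1370 + 1152361) = (2057*(-272) - 903001)*(16440 + 1152361) = (-559504 - 903001)*1168801 = -1462505*1168801 = -1709377306505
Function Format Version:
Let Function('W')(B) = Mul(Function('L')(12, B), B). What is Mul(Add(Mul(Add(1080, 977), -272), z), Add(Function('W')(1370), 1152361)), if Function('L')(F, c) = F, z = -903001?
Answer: -1709377306505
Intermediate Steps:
Function('W')(B) = Mul(12, B)
Mul(Add(Mul(Add(1080, 977), -272), z), Add(Function('W')(1370), 1152361)) = Mul(Add(Mul(Add(1080, 977), -272), -903001), Add(Mul(12, 1370), 1152361)) = Mul(Add(Mul(2057, -272), -903001), Add(16440, 1152361)) = Mul(Add(-559504, -903001), 1168801) = Mul(-1462505, 1168801) = -1709377306505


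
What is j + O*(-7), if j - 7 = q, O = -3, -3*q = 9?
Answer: 25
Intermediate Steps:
q = -3 (q = -⅓*9 = -3)
j = 4 (j = 7 - 3 = 4)
j + O*(-7) = 4 - 3*(-7) = 4 + 21 = 25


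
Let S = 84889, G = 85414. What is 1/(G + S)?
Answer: 1/170303 ≈ 5.8719e-6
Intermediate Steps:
1/(G + S) = 1/(85414 + 84889) = 1/170303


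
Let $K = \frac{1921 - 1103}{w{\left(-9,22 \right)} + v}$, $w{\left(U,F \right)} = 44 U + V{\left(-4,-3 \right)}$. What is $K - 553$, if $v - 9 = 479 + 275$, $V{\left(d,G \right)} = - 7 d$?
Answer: $- \frac{217617}{395} \approx -550.93$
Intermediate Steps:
$v = 763$ ($v = 9 + \left(479 + 275\right) = 9 + 754 = 763$)
$w{\left(U,F \right)} = 28 + 44 U$ ($w{\left(U,F \right)} = 44 U - -28 = 44 U + 28 = 28 + 44 U$)
$K = \frac{818}{395}$ ($K = \frac{1921 - 1103}{\left(28 + 44 \left(-9\right)\right) + 763} = \frac{818}{\left(28 - 396\right) + 763} = \frac{818}{-368 + 763} = \frac{818}{395} \approx 2.0709$)
$K - 553 = \frac{818}{395} - 553 = - \frac{217617}{395}$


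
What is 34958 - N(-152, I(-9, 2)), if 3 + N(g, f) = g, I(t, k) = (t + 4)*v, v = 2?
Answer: 35113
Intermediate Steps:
I(t, k) = 8 + 2*t (I(t, k) = (t + 4)*2 = (4 + t)*2 = 8 + 2*t)
N(g, f) = -3 + g
34958 - N(-152, I(-9, 2)) = 34958 - (-3 - 152) = 34958 - 1*(-155) = 34958 + 155 = 35113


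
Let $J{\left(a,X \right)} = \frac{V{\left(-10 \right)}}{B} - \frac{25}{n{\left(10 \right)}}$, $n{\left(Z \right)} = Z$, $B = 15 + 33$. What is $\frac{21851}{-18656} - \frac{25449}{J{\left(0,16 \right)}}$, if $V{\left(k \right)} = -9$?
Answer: $\frac{7595485111}{802208} \approx 9468.2$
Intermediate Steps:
$B = 48$
$J{\left(a,X \right)} = - \frac{43}{16}$ ($J{\left(a,X \right)} = - \frac{9}{48} - \frac{25}{10} = \left(-9\right) \frac{1}{48} - \frac{5}{2} = - \frac{3}{16} - \frac{5}{2} = - \frac{43}{16}$)
$\frac{21851}{-18656} - \frac{25449}{J{\left(0,16 \right)}} = \frac{21851}{-18656} - \frac{25449}{- \frac{43}{16}} = 21851 \left(- \frac{1}{18656}\right) - - \frac{407184}{43} = - \frac{21851}{18656} + \frac{407184}{43} = \frac{7595485111}{802208}$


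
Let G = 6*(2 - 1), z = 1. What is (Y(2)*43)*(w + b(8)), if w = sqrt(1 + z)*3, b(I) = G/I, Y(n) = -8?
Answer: -258 - 1032*sqrt(2) ≈ -1717.5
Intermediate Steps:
G = 6 (G = 6*1 = 6)
b(I) = 6/I
w = 3*sqrt(2) (w = sqrt(1 + 1)*3 = sqrt(2)*3 = 3*sqrt(2) ≈ 4.2426)
(Y(2)*43)*(w + b(8)) = (-8*43)*(3*sqrt(2) + 6/8) = -344*(3*sqrt(2) + 6*(1/8)) = -344*(3*sqrt(2) + 3/4) = -344*(3/4 + 3*sqrt(2)) = -258 - 1032*sqrt(2)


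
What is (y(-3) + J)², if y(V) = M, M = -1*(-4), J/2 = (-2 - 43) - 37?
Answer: 25600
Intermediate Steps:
J = -164 (J = 2*((-2 - 43) - 37) = 2*(-45 - 37) = 2*(-82) = -164)
M = 4
y(V) = 4
(y(-3) + J)² = (4 - 164)² = (-160)² = 25600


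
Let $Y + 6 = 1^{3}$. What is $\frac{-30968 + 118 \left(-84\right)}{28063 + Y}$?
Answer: $- \frac{20440}{14029} \approx -1.457$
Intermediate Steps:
$Y = -5$ ($Y = -6 + 1^{3} = -6 + 1 = -5$)
$\frac{-30968 + 118 \left(-84\right)}{28063 + Y} = \frac{-30968 + 118 \left(-84\right)}{28063 - 5} = \frac{-30968 - 9912}{28058} = \left(-40880\right) \frac{1}{28058} = - \frac{20440}{14029}$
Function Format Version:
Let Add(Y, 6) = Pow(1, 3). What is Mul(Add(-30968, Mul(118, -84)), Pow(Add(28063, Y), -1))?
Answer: Rational(-20440, 14029) ≈ -1.4570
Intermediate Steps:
Y = -5 (Y = Add(-6, Pow(1, 3)) = Add(-6, 1) = -5)
Mul(Add(-30968, Mul(118, -84)), Pow(Add(28063, Y), -1)) = Mul(Add(-30968, Mul(118, -84)), Pow(Add(28063, -5), -1)) = Mul(Add(-30968, -9912), Pow(28058, -1)) = Mul(-40880, Rational(1, 28058)) = Rational(-20440, 14029)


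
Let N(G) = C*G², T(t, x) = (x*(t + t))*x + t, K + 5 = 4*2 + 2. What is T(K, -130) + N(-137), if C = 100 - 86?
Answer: 431771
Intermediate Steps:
K = 5 (K = -5 + (4*2 + 2) = -5 + (8 + 2) = -5 + 10 = 5)
C = 14
T(t, x) = t + 2*t*x² (T(t, x) = (x*(2*t))*x + t = (2*t*x)*x + t = 2*t*x² + t = t + 2*t*x²)
N(G) = 14*G²
T(K, -130) + N(-137) = 5*(1 + 2*(-130)²) + 14*(-137)² = 5*(1 + 2*16900) + 14*18769 = 5*(1 + 33800) + 262766 = 5*33801 + 262766 = 169005 + 262766 = 431771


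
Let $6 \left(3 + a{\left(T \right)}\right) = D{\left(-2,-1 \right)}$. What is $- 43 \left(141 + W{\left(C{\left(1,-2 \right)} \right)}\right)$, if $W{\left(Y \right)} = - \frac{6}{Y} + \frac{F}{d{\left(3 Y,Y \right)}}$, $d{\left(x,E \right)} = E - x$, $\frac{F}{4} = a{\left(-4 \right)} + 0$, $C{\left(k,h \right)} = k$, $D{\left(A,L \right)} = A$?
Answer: $- \frac{18275}{3} \approx -6091.7$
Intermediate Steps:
$a{\left(T \right)} = - \frac{10}{3}$ ($a{\left(T \right)} = -3 + \frac{1}{6} \left(-2\right) = -3 - \frac{1}{3} = - \frac{10}{3}$)
$F = - \frac{40}{3}$ ($F = 4 \left(- \frac{10}{3} + 0\right) = 4 \left(- \frac{10}{3}\right) = - \frac{40}{3} \approx -13.333$)
$W{\left(Y \right)} = \frac{2}{3 Y}$ ($W{\left(Y \right)} = - \frac{6}{Y} - \frac{40}{3 \left(Y - 3 Y\right)} = - \frac{6}{Y} - \frac{40}{3 \left(- 2 Y\right)} = - \frac{6}{Y} - \frac{40 \left(- \frac{1}{2 Y}\right)}{3} = - \frac{6}{Y} + \frac{20}{3 Y} = \frac{2}{3 Y}$)
$- 43 \left(141 + W{\left(C{\left(1,-2 \right)} \right)}\right) = - 43 \left(141 + \frac{2}{3 \cdot 1}\right) = - 43 \left(141 + \frac{2}{3} \cdot 1\right) = - 43 \left(141 + \frac{2}{3}\right) = \left(-43\right) \frac{425}{3} = - \frac{18275}{3}$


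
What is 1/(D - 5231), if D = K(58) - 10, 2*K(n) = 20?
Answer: -1/5231 ≈ -0.00019117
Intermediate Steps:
K(n) = 10 (K(n) = (½)*20 = 10)
D = 0 (D = 10 - 10 = 0)
1/(D - 5231) = 1/(0 - 5231) = 1/(-5231) = -1/5231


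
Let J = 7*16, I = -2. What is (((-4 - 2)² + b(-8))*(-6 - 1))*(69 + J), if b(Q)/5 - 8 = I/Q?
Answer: -391503/4 ≈ -97876.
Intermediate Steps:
J = 112
b(Q) = 40 - 10/Q (b(Q) = 40 + 5*(-2/Q) = 40 - 10/Q)
(((-4 - 2)² + b(-8))*(-6 - 1))*(69 + J) = (((-4 - 2)² + (40 - 10/(-8)))*(-6 - 1))*(69 + 112) = (((-6)² + (40 - 10*(-⅛)))*(-7))*181 = ((36 + (40 + 5/4))*(-7))*181 = ((36 + 165/4)*(-7))*181 = ((309/4)*(-7))*181 = -2163/4*181 = -391503/4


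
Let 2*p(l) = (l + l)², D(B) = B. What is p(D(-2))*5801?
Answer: 46408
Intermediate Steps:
p(l) = 2*l² (p(l) = (l + l)²/2 = (2*l)²/2 = (4*l²)/2 = 2*l²)
p(D(-2))*5801 = (2*(-2)²)*5801 = (2*4)*5801 = 8*5801 = 46408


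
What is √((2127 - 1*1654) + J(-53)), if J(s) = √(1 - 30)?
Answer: √(473 + I*√29) ≈ 21.749 + 0.1238*I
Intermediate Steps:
J(s) = I*√29 (J(s) = √(-29) = I*√29)
√((2127 - 1*1654) + J(-53)) = √((2127 - 1*1654) + I*√29) = √((2127 - 1654) + I*√29) = √(473 + I*√29)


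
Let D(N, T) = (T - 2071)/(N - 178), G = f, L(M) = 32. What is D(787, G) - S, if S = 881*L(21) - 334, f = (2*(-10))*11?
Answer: -585097/21 ≈ -27862.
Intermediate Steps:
f = -220 (f = -20*11 = -220)
G = -220
D(N, T) = (-2071 + T)/(-178 + N)
S = 27858 (S = 881*32 - 334 = 28192 - 334 = 27858)
D(787, G) - S = (-2071 - 220)/(-178 + 787) - 1*27858 = -2291/609 - 27858 = (1/609)*(-2291) - 27858 = -79/21 - 27858 = -585097/21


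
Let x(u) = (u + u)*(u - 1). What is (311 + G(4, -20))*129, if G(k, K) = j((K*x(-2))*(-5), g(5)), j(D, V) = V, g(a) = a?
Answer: 40764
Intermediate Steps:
x(u) = 2*u*(-1 + u) (x(u) = (2*u)*(-1 + u) = 2*u*(-1 + u))
G(k, K) = 5
(311 + G(4, -20))*129 = (311 + 5)*129 = 316*129 = 40764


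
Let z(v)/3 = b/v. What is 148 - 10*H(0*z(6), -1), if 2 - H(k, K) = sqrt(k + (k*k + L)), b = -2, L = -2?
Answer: 128 + 10*I*sqrt(2) ≈ 128.0 + 14.142*I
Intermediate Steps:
z(v) = -6/v (z(v) = 3*(-2/v) = -6/v)
H(k, K) = 2 - sqrt(-2 + k + k**2) (H(k, K) = 2 - sqrt(k + (k*k - 2)) = 2 - sqrt(k + (k**2 - 2)) = 2 - sqrt(k + (-2 + k**2)) = 2 - sqrt(-2 + k + k**2))
148 - 10*H(0*z(6), -1) = 148 - 10*(2 - sqrt(-2 + 0*(-6/6) + (0*(-6/6))**2)) = 148 - 10*(2 - sqrt(-2 + 0*(-6*1/6) + (0*(-6*1/6))**2)) = 148 - 10*(2 - sqrt(-2 + 0*(-1) + (0*(-1))**2)) = 148 - 10*(2 - sqrt(-2 + 0 + 0**2)) = 148 - 10*(2 - sqrt(-2 + 0 + 0)) = 148 - 10*(2 - sqrt(-2)) = 148 - 10*(2 - I*sqrt(2)) = 148 + (-20 + 10*I*sqrt(2)) = 128 + 10*I*sqrt(2)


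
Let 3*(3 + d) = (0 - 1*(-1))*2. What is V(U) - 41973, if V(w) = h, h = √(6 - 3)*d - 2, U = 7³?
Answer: -41975 - 7*√3/3 ≈ -41979.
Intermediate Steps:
d = -7/3 (d = -3 + ((0 - 1*(-1))*2)/3 = -3 + ((0 + 1)*2)/3 = -3 + (1*2)/3 = -3 + (⅓)*2 = -3 + ⅔ = -7/3 ≈ -2.3333)
U = 343
h = -2 - 7*√3/3 (h = √(6 - 3)*(-7/3) - 2 = √3*(-7/3) - 2 = -7*√3/3 - 2 = -2 - 7*√3/3 ≈ -6.0415)
V(w) = -2 - 7*√3/3
V(U) - 41973 = (-2 - 7*√3/3) - 41973 = -41975 - 7*√3/3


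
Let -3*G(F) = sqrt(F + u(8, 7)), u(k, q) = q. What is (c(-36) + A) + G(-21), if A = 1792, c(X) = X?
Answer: 1756 - I*sqrt(14)/3 ≈ 1756.0 - 1.2472*I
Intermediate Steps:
G(F) = -sqrt(7 + F)/3 (G(F) = -sqrt(F + 7)/3 = -sqrt(7 + F)/3)
(c(-36) + A) + G(-21) = (-36 + 1792) - sqrt(7 - 21)/3 = 1756 - I*sqrt(14)/3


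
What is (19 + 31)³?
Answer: 125000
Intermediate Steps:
(19 + 31)³ = 50³ = 125000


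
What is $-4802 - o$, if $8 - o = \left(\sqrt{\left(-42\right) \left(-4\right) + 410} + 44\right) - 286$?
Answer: $-5052 + 17 \sqrt{2} \approx -5028.0$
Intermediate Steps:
$o = 250 - 17 \sqrt{2}$ ($o = 8 - \left(\left(\sqrt{\left(-42\right) \left(-4\right) + 410} + 44\right) - 286\right) = 8 - \left(\left(\sqrt{168 + 410} + 44\right) - 286\right) = 8 - \left(\left(\sqrt{578} + 44\right) - 286\right) = 8 - \left(\left(17 \sqrt{2} + 44\right) - 286\right) = 8 - \left(\left(44 + 17 \sqrt{2}\right) - 286\right) = 8 - \left(-242 + 17 \sqrt{2}\right) = 8 + \left(242 - 17 \sqrt{2}\right) = 250 - 17 \sqrt{2} \approx 225.96$)
$-4802 - o = -4802 - \left(250 - 17 \sqrt{2}\right) = -5052 + 17 \sqrt{2}$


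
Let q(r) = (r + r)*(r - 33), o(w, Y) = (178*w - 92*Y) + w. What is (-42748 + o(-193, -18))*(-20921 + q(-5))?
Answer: 1553700699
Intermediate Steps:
o(w, Y) = -92*Y + 179*w (o(w, Y) = (-92*Y + 178*w) + w = -92*Y + 179*w)
q(r) = 2*r*(-33 + r) (q(r) = (2*r)*(-33 + r) = 2*r*(-33 + r))
(-42748 + o(-193, -18))*(-20921 + q(-5)) = (-42748 + (-92*(-18) + 179*(-193)))*(-20921 + 2*(-5)*(-33 - 5)) = (-42748 + (1656 - 34547))*(-20921 + 2*(-5)*(-38)) = (-42748 - 32891)*(-20921 + 380) = -75639*(-20541) = 1553700699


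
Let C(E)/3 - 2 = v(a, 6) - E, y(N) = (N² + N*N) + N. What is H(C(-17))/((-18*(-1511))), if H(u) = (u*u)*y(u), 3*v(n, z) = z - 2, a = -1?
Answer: 9306221/9066 ≈ 1026.5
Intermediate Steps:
v(n, z) = -⅔ + z/3 (v(n, z) = (z - 2)/3 = (-2 + z)/3 = -⅔ + z/3)
y(N) = N + 2*N² (y(N) = (N² + N²) + N = 2*N² + N = N + 2*N²)
C(E) = 10 - 3*E (C(E) = 6 + 3*((-⅔ + (⅓)*6) - E) = 6 + 3*((-⅔ + 2) - E) = 6 + 3*(4/3 - E) = 6 + (4 - 3*E) = 10 - 3*E)
H(u) = u³*(1 + 2*u) (H(u) = (u*u)*(u*(1 + 2*u)) = u²*(u*(1 + 2*u)) = u³*(1 + 2*u))
H(C(-17))/((-18*(-1511))) = ((10 - 3*(-17))³*(1 + 2*(10 - 3*(-17))))/((-18*(-1511))) = ((10 + 51)³*(1 + 2*(10 + 51)))/27198 = (61³*(1 + 2*61))*(1/27198) = (226981*(1 + 122))*(1/27198) = (226981*123)*(1/27198) = 27918663*(1/27198) = 9306221/9066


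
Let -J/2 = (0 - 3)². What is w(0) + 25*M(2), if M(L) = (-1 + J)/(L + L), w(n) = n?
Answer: -475/4 ≈ -118.75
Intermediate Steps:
J = -18 (J = -2*(0 - 3)² = -2*(-3)² = -2*9 = -18)
M(L) = -19/(2*L) (M(L) = (-1 - 18)/(L + L) = -19*1/(2*L) = -19/(2*L))
w(0) + 25*M(2) = 0 + 25*(-19/2/2) = 0 + 25*(-19/2*½) = 0 + 25*(-19/4) = 0 - 475/4 = -475/4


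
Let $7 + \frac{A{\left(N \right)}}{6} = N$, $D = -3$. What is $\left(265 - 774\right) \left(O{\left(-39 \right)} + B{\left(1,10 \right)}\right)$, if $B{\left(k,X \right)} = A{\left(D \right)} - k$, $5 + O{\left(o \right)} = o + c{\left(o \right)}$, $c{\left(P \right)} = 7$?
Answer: $49882$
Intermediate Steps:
$A{\left(N \right)} = -42 + 6 N$
$O{\left(o \right)} = 2 + o$ ($O{\left(o \right)} = -5 + \left(o + 7\right) = -5 + \left(7 + o\right) = 2 + o$)
$B{\left(k,X \right)} = -60 - k$ ($B{\left(k,X \right)} = \left(-42 + 6 \left(-3\right)\right) - k = \left(-42 - 18\right) - k = -60 - k$)
$\left(265 - 774\right) \left(O{\left(-39 \right)} + B{\left(1,10 \right)}\right) = \left(265 - 774\right) \left(\left(2 - 39\right) - 61\right) = \left(265 - 774\right) \left(-37 - 61\right) = - 509 \left(-37 - 61\right) = \left(-509\right) \left(-98\right) = 49882$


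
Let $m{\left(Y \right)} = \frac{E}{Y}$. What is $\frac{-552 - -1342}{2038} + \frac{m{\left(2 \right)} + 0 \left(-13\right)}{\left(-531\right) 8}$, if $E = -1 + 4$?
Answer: $\frac{1117621}{2885808} \approx 0.38728$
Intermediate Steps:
$E = 3$
$m{\left(Y \right)} = \frac{3}{Y}$
$\frac{-552 - -1342}{2038} + \frac{m{\left(2 \right)} + 0 \left(-13\right)}{\left(-531\right) 8} = \frac{-552 - -1342}{2038} + \frac{\frac{3}{2} + 0 \left(-13\right)}{\left(-531\right) 8} = \left(-552 + 1342\right) \frac{1}{2038} + \frac{3 \cdot \frac{1}{2} + 0}{-4248} = 790 \cdot \frac{1}{2038} + \left(\frac{3}{2} + 0\right) \left(- \frac{1}{4248}\right) = \frac{395}{1019} + \frac{3}{2} \left(- \frac{1}{4248}\right) = \frac{395}{1019} - \frac{1}{2832} = \frac{1117621}{2885808}$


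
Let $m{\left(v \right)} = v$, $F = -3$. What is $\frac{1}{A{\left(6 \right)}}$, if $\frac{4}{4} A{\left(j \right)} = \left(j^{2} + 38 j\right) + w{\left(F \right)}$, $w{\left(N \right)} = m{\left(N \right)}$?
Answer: $\frac{1}{261} \approx 0.0038314$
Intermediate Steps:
$w{\left(N \right)} = N$
$A{\left(j \right)} = -3 + j^{2} + 38 j$ ($A{\left(j \right)} = \left(j^{2} + 38 j\right) - 3 = -3 + j^{2} + 38 j$)
$\frac{1}{A{\left(6 \right)}} = \frac{1}{-3 + 6^{2} + 38 \cdot 6} = \frac{1}{-3 + 36 + 228} = \frac{1}{261}$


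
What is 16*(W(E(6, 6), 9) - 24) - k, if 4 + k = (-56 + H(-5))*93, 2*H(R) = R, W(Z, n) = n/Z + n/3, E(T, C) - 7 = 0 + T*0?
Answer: 71807/14 ≈ 5129.1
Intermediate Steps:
E(T, C) = 7 (E(T, C) = 7 + (0 + T*0) = 7 + (0 + 0) = 7 + 0 = 7)
W(Z, n) = n/3 + n/Z (W(Z, n) = n/Z + n*(⅓) = n/Z + n/3 = n/3 + n/Z)
H(R) = R/2
k = -10889/2 (k = -4 + (-56 + (½)*(-5))*93 = -4 + (-56 - 5/2)*93 = -4 - 117/2*93 = -4 - 10881/2 = -10889/2 ≈ -5444.5)
16*(W(E(6, 6), 9) - 24) - k = 16*(((⅓)*9 + 9/7) - 24) - 1*(-10889/2) = 16*((3 + 9*(⅐)) - 24) + 10889/2 = 16*((3 + 9/7) - 24) + 10889/2 = 16*(30/7 - 24) + 10889/2 = 16*(-138/7) + 10889/2 = -2208/7 + 10889/2 = 71807/14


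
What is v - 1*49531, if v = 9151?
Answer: -40380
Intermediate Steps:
v - 1*49531 = 9151 - 1*49531 = 9151 - 49531 = -40380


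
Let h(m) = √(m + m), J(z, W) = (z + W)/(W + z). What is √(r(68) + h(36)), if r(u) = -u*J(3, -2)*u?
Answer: √(-4624 + 6*√2) ≈ 67.938*I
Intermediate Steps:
J(z, W) = 1 (J(z, W) = (W + z)/(W + z) = 1)
r(u) = -u² (r(u) = -u*1*u = -u*u = -u²)
h(m) = √2*√m (h(m) = √(2*m) = √2*√m)
√(r(68) + h(36)) = √(-1*68² + √2*√36) = √(-1*4624 + √2*6) = √(-4624 + 6*√2)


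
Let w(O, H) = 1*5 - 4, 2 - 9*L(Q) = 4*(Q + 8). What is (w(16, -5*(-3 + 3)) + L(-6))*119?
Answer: 119/3 ≈ 39.667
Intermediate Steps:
L(Q) = -10/3 - 4*Q/9 (L(Q) = 2/9 - 4*(Q + 8)/9 = 2/9 - 4*(8 + Q)/9 = 2/9 - (32 + 4*Q)/9 = 2/9 + (-32/9 - 4*Q/9) = -10/3 - 4*Q/9)
w(O, H) = 1 (w(O, H) = 5 - 4 = 1)
(w(16, -5*(-3 + 3)) + L(-6))*119 = (1 + (-10/3 - 4/9*(-6)))*119 = (1 + (-10/3 + 8/3))*119 = (1 - ⅔)*119 = (⅓)*119 = 119/3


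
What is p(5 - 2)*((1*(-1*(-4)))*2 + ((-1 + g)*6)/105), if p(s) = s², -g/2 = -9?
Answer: 2826/35 ≈ 80.743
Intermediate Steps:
g = 18 (g = -2*(-9) = 18)
p(5 - 2)*((1*(-1*(-4)))*2 + ((-1 + g)*6)/105) = (5 - 2)²*((1*(-1*(-4)))*2 + ((-1 + 18)*6)/105) = 3²*((1*4)*2 + (17*6)*(1/105)) = 9*(4*2 + 102*(1/105)) = 9*(8 + 34/35) = 9*(314/35) = 2826/35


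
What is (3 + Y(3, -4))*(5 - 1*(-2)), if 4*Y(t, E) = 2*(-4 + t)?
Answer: 35/2 ≈ 17.500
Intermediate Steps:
Y(t, E) = -2 + t/2 (Y(t, E) = (2*(-4 + t))/4 = (-8 + 2*t)/4 = -2 + t/2)
(3 + Y(3, -4))*(5 - 1*(-2)) = (3 + (-2 + (½)*3))*(5 - 1*(-2)) = (3 + (-2 + 3/2))*(5 + 2) = (3 - ½)*7 = (5/2)*7 = 35/2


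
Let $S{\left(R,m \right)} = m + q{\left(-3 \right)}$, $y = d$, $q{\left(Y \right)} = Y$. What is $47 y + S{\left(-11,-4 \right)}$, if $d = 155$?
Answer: $7278$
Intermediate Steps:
$y = 155$
$S{\left(R,m \right)} = -3 + m$ ($S{\left(R,m \right)} = m - 3 = -3 + m$)
$47 y + S{\left(-11,-4 \right)} = 47 \cdot 155 - 7 = 7285 - 7 = 7278$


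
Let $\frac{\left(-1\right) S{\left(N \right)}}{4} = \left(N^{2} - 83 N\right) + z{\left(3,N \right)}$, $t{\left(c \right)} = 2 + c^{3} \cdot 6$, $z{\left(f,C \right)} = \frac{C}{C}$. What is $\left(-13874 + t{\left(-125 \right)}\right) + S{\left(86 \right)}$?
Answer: $-11733658$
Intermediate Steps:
$z{\left(f,C \right)} = 1$
$t{\left(c \right)} = 2 + 6 c^{3}$
$S{\left(N \right)} = -4 - 4 N^{2} + 332 N$ ($S{\left(N \right)} = - 4 \left(\left(N^{2} - 83 N\right) + 1\right) = - 4 \left(1 + N^{2} - 83 N\right) = -4 - 4 N^{2} + 332 N$)
$\left(-13874 + t{\left(-125 \right)}\right) + S{\left(86 \right)} = \left(-13874 + \left(2 + 6 \left(-125\right)^{3}\right)\right) - \left(-28548 + 29584\right) = \left(-13874 + \left(2 + 6 \left(-1953125\right)\right)\right) - 1036 = \left(-13874 + \left(2 - 11718750\right)\right) - 1036 = \left(-13874 - 11718748\right) - 1036 = -11732622 - 1036 = -11733658$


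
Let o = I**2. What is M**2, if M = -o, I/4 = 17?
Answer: 21381376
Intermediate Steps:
I = 68 (I = 4*17 = 68)
o = 4624 (o = 68**2 = 4624)
M = -4624 (M = -1*4624 = -4624)
M**2 = (-4624)**2 = 21381376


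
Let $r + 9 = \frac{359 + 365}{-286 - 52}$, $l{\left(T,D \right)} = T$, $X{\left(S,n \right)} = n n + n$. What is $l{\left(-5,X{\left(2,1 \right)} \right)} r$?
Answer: $\frac{9415}{169} \approx 55.71$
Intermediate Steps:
$X{\left(S,n \right)} = n + n^{2}$ ($X{\left(S,n \right)} = n^{2} + n = n + n^{2}$)
$r = - \frac{1883}{169}$ ($r = -9 + \frac{359 + 365}{-286 - 52} = -9 + \frac{724}{-286 - 52} = -9 + \frac{724}{-338} = -9 + 724 \left(- \frac{1}{338}\right) = -9 - \frac{362}{169} = - \frac{1883}{169} \approx -11.142$)
$l{\left(-5,X{\left(2,1 \right)} \right)} r = \left(-5\right) \left(- \frac{1883}{169}\right) = \frac{9415}{169}$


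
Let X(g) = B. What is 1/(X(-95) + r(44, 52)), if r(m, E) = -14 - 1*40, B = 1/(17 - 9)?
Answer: -8/431 ≈ -0.018561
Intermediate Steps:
B = ⅛ (B = 1/8 = ⅛ ≈ 0.12500)
r(m, E) = -54 (r(m, E) = -14 - 40 = -54)
X(g) = ⅛
1/(X(-95) + r(44, 52)) = 1/(⅛ - 54) = 1/(-431/8) = -8/431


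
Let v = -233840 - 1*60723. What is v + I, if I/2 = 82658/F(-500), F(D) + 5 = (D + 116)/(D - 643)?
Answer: -586423847/1777 ≈ -3.3001e+5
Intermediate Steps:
F(D) = -5 + (116 + D)/(-643 + D) (F(D) = -5 + (D + 116)/(D - 643) = -5 + (116 + D)/(-643 + D))
I = -62985396/1777 (I = 2*(82658/(((3331 - 4*(-500))/(-643 - 500)))) = 2*(82658/(((3331 + 2000)/(-1143)))) = 2*(82658/((-1/1143*5331))) = 2*(82658/(-1777/381)) = 2*(82658*(-381/1777)) = 2*(-31492698/1777) = -62985396/1777 ≈ -35445.)
v = -294563 (v = -233840 - 60723 = -294563)
v + I = -294563 - 62985396/1777 = -586423847/1777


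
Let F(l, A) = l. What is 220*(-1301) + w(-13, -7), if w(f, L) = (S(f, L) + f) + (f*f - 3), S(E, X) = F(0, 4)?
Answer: -286067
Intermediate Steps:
S(E, X) = 0
w(f, L) = -3 + f + f² (w(f, L) = (0 + f) + (f*f - 3) = f + (f² - 3) = f + (-3 + f²) = -3 + f + f²)
220*(-1301) + w(-13, -7) = 220*(-1301) + (-3 - 13 + (-13)²) = -286220 + (-3 - 13 + 169) = -286220 + 153 = -286067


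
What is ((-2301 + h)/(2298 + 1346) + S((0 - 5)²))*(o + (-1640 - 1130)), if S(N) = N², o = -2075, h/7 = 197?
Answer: -5515010205/1822 ≈ -3.0269e+6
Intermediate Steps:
h = 1379 (h = 7*197 = 1379)
((-2301 + h)/(2298 + 1346) + S((0 - 5)²))*(o + (-1640 - 1130)) = ((-2301 + 1379)/(2298 + 1346) + ((0 - 5)²)²)*(-2075 + (-1640 - 1130)) = (-922/3644 + ((-5)²)²)*(-2075 - 2770) = (-922*1/3644 + 25²)*(-4845) = (-461/1822 + 625)*(-4845) = (1138289/1822)*(-4845) = -5515010205/1822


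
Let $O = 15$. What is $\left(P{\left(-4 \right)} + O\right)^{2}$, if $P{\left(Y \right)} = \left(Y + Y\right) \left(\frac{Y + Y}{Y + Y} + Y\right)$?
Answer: $1521$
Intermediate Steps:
$P{\left(Y \right)} = 2 Y \left(1 + Y\right)$ ($P{\left(Y \right)} = 2 Y \left(\frac{2 Y}{2 Y} + Y\right) = 2 Y \left(2 Y \frac{1}{2 Y} + Y\right) = 2 Y \left(1 + Y\right)$)
$\left(P{\left(-4 \right)} + O\right)^{2} = \left(2 \left(-4\right) \left(1 - 4\right) + 15\right)^{2} = \left(2 \left(-4\right) \left(-3\right) + 15\right)^{2} = \left(24 + 15\right)^{2} = 39^{2} = 1521$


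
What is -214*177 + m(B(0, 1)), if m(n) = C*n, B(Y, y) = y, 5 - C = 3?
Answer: -37876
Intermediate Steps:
C = 2 (C = 5 - 1*3 = 5 - 3 = 2)
m(n) = 2*n
-214*177 + m(B(0, 1)) = -214*177 + 2*1 = -37878 + 2 = -37876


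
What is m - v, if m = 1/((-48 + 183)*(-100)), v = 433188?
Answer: -5848038001/13500 ≈ -4.3319e+5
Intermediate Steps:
m = -1/13500 (m = 1/(135*(-100)) = 1/(-13500) = -1/13500 ≈ -7.4074e-5)
m - v = -1/13500 - 1*433188 = -1/13500 - 433188 = -5848038001/13500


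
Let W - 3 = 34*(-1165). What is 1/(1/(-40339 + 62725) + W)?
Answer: -22386/886642301 ≈ -2.5248e-5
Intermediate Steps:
W = -39607 (W = 3 + 34*(-1165) = 3 - 39610 = -39607)
1/(1/(-40339 + 62725) + W) = 1/(1/(-40339 + 62725) - 39607) = 1/(1/22386 - 39607) = 1/(-886642301/22386) = -22386/886642301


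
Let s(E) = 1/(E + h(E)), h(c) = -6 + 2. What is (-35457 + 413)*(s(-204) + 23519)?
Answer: -42858382711/52 ≈ -8.2420e+8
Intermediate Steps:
h(c) = -4
s(E) = 1/(-4 + E) (s(E) = 1/(E - 4) = 1/(-4 + E))
(-35457 + 413)*(s(-204) + 23519) = (-35457 + 413)*(1/(-4 - 204) + 23519) = -35044*(1/(-208) + 23519) = -35044*(-1/208 + 23519) = -35044*4891951/208 = -42858382711/52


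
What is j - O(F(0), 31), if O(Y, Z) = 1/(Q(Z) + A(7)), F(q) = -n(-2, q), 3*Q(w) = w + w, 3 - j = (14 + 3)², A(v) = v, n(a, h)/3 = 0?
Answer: -23741/83 ≈ -286.04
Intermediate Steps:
n(a, h) = 0 (n(a, h) = 3*0 = 0)
j = -286 (j = 3 - (14 + 3)² = 3 - 1*17² = 3 - 1*289 = 3 - 289 = -286)
Q(w) = 2*w/3 (Q(w) = (w + w)/3 = (2*w)/3 = 2*w/3)
F(q) = 0 (F(q) = -1*0 = 0)
O(Y, Z) = 1/(7 + 2*Z/3) (O(Y, Z) = 1/(2*Z/3 + 7) = 1/(7 + 2*Z/3))
j - O(F(0), 31) = -286 - 3/(21 + 2*31) = -286 - 3/(21 + 62) = -286 - 3/83 = -23741/83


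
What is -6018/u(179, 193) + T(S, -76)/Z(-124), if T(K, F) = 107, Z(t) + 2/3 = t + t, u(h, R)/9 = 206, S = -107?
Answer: -847427/230514 ≈ -3.6763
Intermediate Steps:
u(h, R) = 1854 (u(h, R) = 9*206 = 1854)
Z(t) = -⅔ + 2*t (Z(t) = -⅔ + (t + t) = -⅔ + 2*t)
-6018/u(179, 193) + T(S, -76)/Z(-124) = -6018/1854 + 107/(-⅔ + 2*(-124)) = -6018*1/1854 + 107/(-⅔ - 248) = -1003/309 + 107/(-746/3) = -1003/309 + 107*(-3/746) = -1003/309 - 321/746 = -847427/230514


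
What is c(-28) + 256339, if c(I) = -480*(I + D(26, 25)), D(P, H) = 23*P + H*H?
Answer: -317261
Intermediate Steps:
D(P, H) = H**2 + 23*P (D(P, H) = 23*P + H**2 = H**2 + 23*P)
c(I) = -587040 - 480*I (c(I) = -480*(I + (25**2 + 23*26)) = -480*(I + (625 + 598)) = -480*(I + 1223) = -480*(1223 + I) = -587040 - 480*I)
c(-28) + 256339 = (-587040 - 480*(-28)) + 256339 = (-587040 + 13440) + 256339 = -573600 + 256339 = -317261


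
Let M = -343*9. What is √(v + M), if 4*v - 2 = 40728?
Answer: √28382/2 ≈ 84.235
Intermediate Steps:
v = 20365/2 (v = ½ + (¼)*40728 = ½ + 10182 = 20365/2 ≈ 10183.)
M = -3087
√(v + M) = √(20365/2 - 3087) = √(14191/2) = √28382/2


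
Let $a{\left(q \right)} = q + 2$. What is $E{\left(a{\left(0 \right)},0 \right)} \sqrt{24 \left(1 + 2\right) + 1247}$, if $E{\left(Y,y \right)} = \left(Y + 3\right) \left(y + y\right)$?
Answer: $0$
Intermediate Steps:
$a{\left(q \right)} = 2 + q$
$E{\left(Y,y \right)} = 2 y \left(3 + Y\right)$ ($E{\left(Y,y \right)} = \left(3 + Y\right) 2 y = 2 y \left(3 + Y\right)$)
$E{\left(a{\left(0 \right)},0 \right)} \sqrt{24 \left(1 + 2\right) + 1247} = 2 \cdot 0 \left(3 + \left(2 + 0\right)\right) \sqrt{24 \left(1 + 2\right) + 1247} = 2 \cdot 0 \left(3 + 2\right) \sqrt{24 \cdot 3 + 1247} = 2 \cdot 0 \cdot 5 \sqrt{72 + 1247} = 0 \sqrt{1319} = 0$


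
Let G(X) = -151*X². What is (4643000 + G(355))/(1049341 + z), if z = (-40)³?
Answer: -14386775/985341 ≈ -14.601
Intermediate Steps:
z = -64000
(4643000 + G(355))/(1049341 + z) = (4643000 - 151*355²)/(1049341 - 64000) = (4643000 - 151*126025)/985341 = (4643000 - 19029775)*(1/985341) = -14386775*1/985341 = -14386775/985341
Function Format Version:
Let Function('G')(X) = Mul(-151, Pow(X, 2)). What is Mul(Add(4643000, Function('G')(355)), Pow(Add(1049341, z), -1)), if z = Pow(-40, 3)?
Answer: Rational(-14386775, 985341) ≈ -14.601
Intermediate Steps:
z = -64000
Mul(Add(4643000, Function('G')(355)), Pow(Add(1049341, z), -1)) = Mul(Add(4643000, Mul(-151, Pow(355, 2))), Pow(Add(1049341, -64000), -1)) = Mul(Add(4643000, Mul(-151, 126025)), Pow(985341, -1)) = Mul(Add(4643000, -19029775), Rational(1, 985341)) = Mul(-14386775, Rational(1, 985341)) = Rational(-14386775, 985341)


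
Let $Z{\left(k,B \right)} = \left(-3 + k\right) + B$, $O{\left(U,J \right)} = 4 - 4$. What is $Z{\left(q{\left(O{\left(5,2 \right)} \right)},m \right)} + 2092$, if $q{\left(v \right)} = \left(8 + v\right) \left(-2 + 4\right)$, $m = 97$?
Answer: $2202$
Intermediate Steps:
$O{\left(U,J \right)} = 0$
$q{\left(v \right)} = 16 + 2 v$ ($q{\left(v \right)} = \left(8 + v\right) 2 = 16 + 2 v$)
$Z{\left(k,B \right)} = -3 + B + k$
$Z{\left(q{\left(O{\left(5,2 \right)} \right)},m \right)} + 2092 = \left(-3 + 97 + \left(16 + 2 \cdot 0\right)\right) + 2092 = \left(-3 + 97 + \left(16 + 0\right)\right) + 2092 = \left(-3 + 97 + 16\right) + 2092 = 110 + 2092 = 2202$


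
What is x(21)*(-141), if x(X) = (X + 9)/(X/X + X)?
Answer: -2115/11 ≈ -192.27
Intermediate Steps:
x(X) = (9 + X)/(1 + X)
x(21)*(-141) = ((9 + 21)/(1 + 21))*(-141) = (30/22)*(-141) = ((1/22)*30)*(-141) = (15/11)*(-141) = -2115/11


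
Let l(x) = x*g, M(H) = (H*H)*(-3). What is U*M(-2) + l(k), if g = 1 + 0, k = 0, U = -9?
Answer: 108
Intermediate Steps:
M(H) = -3*H² (M(H) = H²*(-3) = -3*H²)
g = 1
l(x) = x (l(x) = x*1 = x)
U*M(-2) + l(k) = -(-27)*(-2)² + 0 = -(-27)*4 + 0 = -9*(-12) + 0 = 108 + 0 = 108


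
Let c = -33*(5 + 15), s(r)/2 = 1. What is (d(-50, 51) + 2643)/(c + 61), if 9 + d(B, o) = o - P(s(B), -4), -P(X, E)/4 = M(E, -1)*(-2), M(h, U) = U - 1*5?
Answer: -2733/599 ≈ -4.5626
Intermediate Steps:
s(r) = 2 (s(r) = 2*1 = 2)
M(h, U) = -5 + U (M(h, U) = U - 5 = -5 + U)
c = -660 (c = -33*20 = -660)
P(X, E) = -48 (P(X, E) = -4*(-5 - 1)*(-2) = -(-24)*(-2) = -4*12 = -48)
d(B, o) = 39 + o (d(B, o) = -9 + (o - 1*(-48)) = -9 + (o + 48) = -9 + (48 + o) = 39 + o)
(d(-50, 51) + 2643)/(c + 61) = ((39 + 51) + 2643)/(-660 + 61) = (90 + 2643)/(-599) = 2733*(-1/599) = -2733/599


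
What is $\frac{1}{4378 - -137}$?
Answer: $\frac{1}{4515} \approx 0.00022148$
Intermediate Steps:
$\frac{1}{4378 - -137} = \frac{1}{4378 + \left(140 - 3\right)} = \frac{1}{4378 + 137} = \frac{1}{4515}$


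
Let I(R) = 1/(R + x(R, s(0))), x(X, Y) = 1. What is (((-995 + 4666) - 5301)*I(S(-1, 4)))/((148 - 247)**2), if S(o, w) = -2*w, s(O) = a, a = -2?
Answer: 1630/68607 ≈ 0.023759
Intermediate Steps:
s(O) = -2
I(R) = 1/(1 + R) (I(R) = 1/(R + 1) = 1/(1 + R))
(((-995 + 4666) - 5301)*I(S(-1, 4)))/((148 - 247)**2) = (((-995 + 4666) - 5301)/(1 - 2*4))/((148 - 247)**2) = ((3671 - 5301)/(1 - 8))/((-99)**2) = -1630/(-7)/9801 = -1630*(-1/7)*(1/9801) = (1630/7)*(1/9801) = 1630/68607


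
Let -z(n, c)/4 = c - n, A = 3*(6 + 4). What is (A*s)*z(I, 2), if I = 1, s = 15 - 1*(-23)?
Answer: -4560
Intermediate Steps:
s = 38 (s = 15 + 23 = 38)
A = 30 (A = 3*10 = 30)
z(n, c) = -4*c + 4*n (z(n, c) = -4*(c - n) = -4*c + 4*n)
(A*s)*z(I, 2) = (30*38)*(-4*2 + 4*1) = 1140*(-8 + 4) = 1140*(-4) = -4560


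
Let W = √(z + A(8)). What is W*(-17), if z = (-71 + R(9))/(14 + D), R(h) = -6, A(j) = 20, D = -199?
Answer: -17*√698745/185 ≈ -76.813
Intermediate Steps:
z = 77/185 (z = (-71 - 6)/(14 - 199) = -77/(-185) = -77*(-1/185) = 77/185 ≈ 0.41622)
W = √698745/185 (W = √(77/185 + 20) = √(3777/185) = √698745/185 ≈ 4.5184)
W*(-17) = (√698745/185)*(-17) = -17*√698745/185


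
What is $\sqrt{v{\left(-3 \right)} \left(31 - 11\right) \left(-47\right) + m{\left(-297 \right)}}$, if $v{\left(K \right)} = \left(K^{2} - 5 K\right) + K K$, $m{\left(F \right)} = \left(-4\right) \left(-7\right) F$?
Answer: $2 i \sqrt{9834} \approx 198.33 i$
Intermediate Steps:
$m{\left(F \right)} = 28 F$
$v{\left(K \right)} = - 5 K + 2 K^{2}$ ($v{\left(K \right)} = \left(K^{2} - 5 K\right) + K^{2} = - 5 K + 2 K^{2}$)
$\sqrt{v{\left(-3 \right)} \left(31 - 11\right) \left(-47\right) + m{\left(-297 \right)}} = \sqrt{- 3 \left(-5 + 2 \left(-3\right)\right) \left(31 - 11\right) \left(-47\right) + 28 \left(-297\right)} = \sqrt{- 3 \left(-5 - 6\right) 20 \left(-47\right) - 8316} = \sqrt{\left(-3\right) \left(-11\right) 20 \left(-47\right) - 8316} = \sqrt{33 \cdot 20 \left(-47\right) - 8316} = \sqrt{660 \left(-47\right) - 8316} = \sqrt{-31020 - 8316} = \sqrt{-39336} = 2 i \sqrt{9834}$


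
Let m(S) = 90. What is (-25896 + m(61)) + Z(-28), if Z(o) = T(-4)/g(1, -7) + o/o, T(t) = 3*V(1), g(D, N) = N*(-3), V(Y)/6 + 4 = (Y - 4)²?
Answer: -180605/7 ≈ -25801.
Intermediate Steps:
V(Y) = -24 + 6*(-4 + Y)² (V(Y) = -24 + 6*(Y - 4)² = -24 + 6*(-4 + Y)²)
g(D, N) = -3*N
T(t) = 90 (T(t) = 3*(-24 + 6*(-4 + 1)²) = 3*(-24 + 6*(-3)²) = 3*(-24 + 6*9) = 3*(-24 + 54) = 3*30 = 90)
Z(o) = 37/7 (Z(o) = 90/((-3*(-7))) + o/o = 90/21 + 1 = 90*(1/21) + 1 = 30/7 + 1 = 37/7)
(-25896 + m(61)) + Z(-28) = (-25896 + 90) + 37/7 = -25806 + 37/7 = -180605/7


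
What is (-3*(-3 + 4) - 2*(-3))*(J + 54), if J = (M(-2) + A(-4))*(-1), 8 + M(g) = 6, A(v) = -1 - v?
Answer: 159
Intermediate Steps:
M(g) = -2 (M(g) = -8 + 6 = -2)
J = -1 (J = (-2 + (-1 - 1*(-4)))*(-1) = (-2 + (-1 + 4))*(-1) = (-2 + 3)*(-1) = 1*(-1) = -1)
(-3*(-3 + 4) - 2*(-3))*(J + 54) = (-3*(-3 + 4) - 2*(-3))*(-1 + 54) = (-3*1 + 6)*53 = (-3 + 6)*53 = 3*53 = 159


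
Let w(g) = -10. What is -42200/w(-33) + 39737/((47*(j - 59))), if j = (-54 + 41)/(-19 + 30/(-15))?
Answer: 242330363/57622 ≈ 4205.5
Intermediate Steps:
j = 13/21 (j = -13/(-19 + 30*(-1/15)) = -13/(-19 - 2) = -13/(-21) = -13*(-1/21) = 13/21 ≈ 0.61905)
-42200/w(-33) + 39737/((47*(j - 59))) = -42200/(-10) + 39737/((47*(13/21 - 59))) = -42200*(-⅒) + 39737/((47*(-1226/21))) = 4220 + 39737/(-57622/21) = 4220 + 39737*(-21/57622) = 4220 - 834477/57622 = 242330363/57622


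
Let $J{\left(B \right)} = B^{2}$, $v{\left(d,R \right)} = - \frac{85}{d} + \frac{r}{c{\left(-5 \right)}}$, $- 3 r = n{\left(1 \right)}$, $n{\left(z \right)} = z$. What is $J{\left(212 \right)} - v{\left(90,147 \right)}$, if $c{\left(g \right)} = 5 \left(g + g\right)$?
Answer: $\frac{10112611}{225} \approx 44945.0$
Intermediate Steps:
$r = - \frac{1}{3}$ ($r = \left(- \frac{1}{3}\right) 1 = - \frac{1}{3} \approx -0.33333$)
$c{\left(g \right)} = 10 g$ ($c{\left(g \right)} = 5 \cdot 2 g = 10 g$)
$v{\left(d,R \right)} = \frac{1}{150} - \frac{85}{d}$ ($v{\left(d,R \right)} = - \frac{85}{d} - \frac{1}{3 \cdot 10 \left(-5\right)} = - \frac{85}{d} - \frac{1}{3 \left(-50\right)} = - \frac{85}{d} - - \frac{1}{150} = - \frac{85}{d} + \frac{1}{150} = \frac{1}{150} - \frac{85}{d}$)
$J{\left(212 \right)} - v{\left(90,147 \right)} = 212^{2} - \frac{-12750 + 90}{150 \cdot 90} = 44944 - \frac{1}{150} \cdot \frac{1}{90} \left(-12660\right) = 44944 - - \frac{211}{225} = 44944 + \frac{211}{225} = \frac{10112611}{225}$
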